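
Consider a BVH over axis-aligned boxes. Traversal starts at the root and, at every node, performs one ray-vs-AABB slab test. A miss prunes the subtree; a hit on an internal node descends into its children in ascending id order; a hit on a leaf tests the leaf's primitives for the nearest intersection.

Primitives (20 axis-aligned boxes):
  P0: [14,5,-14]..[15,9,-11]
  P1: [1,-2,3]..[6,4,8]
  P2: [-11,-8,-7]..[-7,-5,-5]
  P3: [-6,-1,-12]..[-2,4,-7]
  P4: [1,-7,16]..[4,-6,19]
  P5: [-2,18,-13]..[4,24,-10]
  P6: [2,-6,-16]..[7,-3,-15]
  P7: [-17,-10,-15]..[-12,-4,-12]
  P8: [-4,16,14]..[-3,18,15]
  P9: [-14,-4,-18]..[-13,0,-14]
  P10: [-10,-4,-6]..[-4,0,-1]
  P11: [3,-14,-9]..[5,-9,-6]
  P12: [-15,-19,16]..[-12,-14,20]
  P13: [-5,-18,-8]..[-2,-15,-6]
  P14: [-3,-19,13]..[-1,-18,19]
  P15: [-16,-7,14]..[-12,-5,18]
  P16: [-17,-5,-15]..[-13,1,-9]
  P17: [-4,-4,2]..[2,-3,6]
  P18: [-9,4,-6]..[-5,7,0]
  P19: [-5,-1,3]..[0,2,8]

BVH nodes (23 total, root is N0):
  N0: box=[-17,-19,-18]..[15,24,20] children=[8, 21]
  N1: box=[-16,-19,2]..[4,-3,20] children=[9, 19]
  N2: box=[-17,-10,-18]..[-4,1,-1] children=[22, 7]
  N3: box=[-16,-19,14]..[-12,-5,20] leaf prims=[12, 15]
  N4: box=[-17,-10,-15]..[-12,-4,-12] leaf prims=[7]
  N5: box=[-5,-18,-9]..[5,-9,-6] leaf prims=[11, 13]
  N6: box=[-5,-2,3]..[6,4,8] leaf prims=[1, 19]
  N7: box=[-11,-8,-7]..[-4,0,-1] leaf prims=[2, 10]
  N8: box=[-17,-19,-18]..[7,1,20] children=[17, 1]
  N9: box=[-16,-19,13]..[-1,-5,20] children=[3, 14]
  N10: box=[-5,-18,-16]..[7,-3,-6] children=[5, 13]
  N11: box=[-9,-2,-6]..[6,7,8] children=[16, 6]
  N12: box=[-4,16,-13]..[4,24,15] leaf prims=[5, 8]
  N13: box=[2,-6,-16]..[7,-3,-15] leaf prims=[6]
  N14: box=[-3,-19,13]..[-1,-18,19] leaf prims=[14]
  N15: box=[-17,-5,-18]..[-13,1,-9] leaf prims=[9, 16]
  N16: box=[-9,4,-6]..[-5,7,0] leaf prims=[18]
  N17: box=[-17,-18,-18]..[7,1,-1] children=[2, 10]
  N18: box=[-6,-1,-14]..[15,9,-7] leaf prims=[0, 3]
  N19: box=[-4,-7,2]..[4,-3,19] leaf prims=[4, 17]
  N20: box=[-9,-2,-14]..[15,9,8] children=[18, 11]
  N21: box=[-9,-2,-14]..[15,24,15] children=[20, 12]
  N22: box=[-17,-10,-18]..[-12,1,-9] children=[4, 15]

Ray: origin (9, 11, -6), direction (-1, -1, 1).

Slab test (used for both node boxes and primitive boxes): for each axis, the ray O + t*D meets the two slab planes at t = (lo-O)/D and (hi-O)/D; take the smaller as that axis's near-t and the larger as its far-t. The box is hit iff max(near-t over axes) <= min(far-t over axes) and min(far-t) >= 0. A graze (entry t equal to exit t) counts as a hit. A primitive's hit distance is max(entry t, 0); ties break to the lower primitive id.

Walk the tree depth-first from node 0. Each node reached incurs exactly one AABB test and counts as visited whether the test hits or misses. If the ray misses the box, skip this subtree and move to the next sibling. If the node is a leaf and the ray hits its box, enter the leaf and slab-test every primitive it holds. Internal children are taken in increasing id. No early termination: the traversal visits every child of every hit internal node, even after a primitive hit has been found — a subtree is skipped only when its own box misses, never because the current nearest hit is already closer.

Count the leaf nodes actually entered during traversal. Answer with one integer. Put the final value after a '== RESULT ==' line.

Traverse from the root:
N0 x:[-6,26] y:[-13,30] z:[-12,26] -> hit [-6,26], descend [8, 21]
  N8 x:[2,26] y:[10,30] z:[-12,26] -> hit [10,26], descend [1, 17]
    N1 x:[5,25] y:[14,30] z:[8,26] -> hit [14,25], descend [9, 19]
      N9 x:[10,25] y:[16,30] z:[19,26] -> hit [19,25], descend [3, 14]
        N3 x:[21,25] y:[16,30] z:[20,26] -> hit [21,25] leaf, test {P12(miss), P15(miss)}
        N14 x:[10,12] y:[29,30] z:[19,25] -> miss, prune
      N19 x:[5,13] y:[14,18] z:[8,25] -> miss, prune
    N17 x:[2,26] y:[10,29] z:[-12,5] -> miss, prune
  N21 x:[-6,18] y:[-13,13] z:[-8,21] -> hit [-6,13], descend [12, 20]
    N12 x:[5,13] y:[-13,-5] z:[-7,21] -> miss, prune
    N20 x:[-6,18] y:[2,13] z:[-8,14] -> hit [2,13], descend [11, 18]
      N11 x:[3,18] y:[4,13] z:[0,14] -> hit [4,13], descend [6, 16]
        N6 x:[3,14] y:[7,13] z:[9,14] -> hit [9,13] leaf, test {P1(miss), P19@t=9}
        N16 x:[14,18] y:[4,7] z:[0,6] -> miss, prune
      N18 x:[-6,15] y:[2,12] z:[-8,-1] -> miss, prune

15 AABB tests over nodes [0, 8, 1, 9, 3, 14, 19, 17, 21, 12, 20, 11, 6, 16, 18]; 2 leaves entered; closest P19.

== RESULT ==
2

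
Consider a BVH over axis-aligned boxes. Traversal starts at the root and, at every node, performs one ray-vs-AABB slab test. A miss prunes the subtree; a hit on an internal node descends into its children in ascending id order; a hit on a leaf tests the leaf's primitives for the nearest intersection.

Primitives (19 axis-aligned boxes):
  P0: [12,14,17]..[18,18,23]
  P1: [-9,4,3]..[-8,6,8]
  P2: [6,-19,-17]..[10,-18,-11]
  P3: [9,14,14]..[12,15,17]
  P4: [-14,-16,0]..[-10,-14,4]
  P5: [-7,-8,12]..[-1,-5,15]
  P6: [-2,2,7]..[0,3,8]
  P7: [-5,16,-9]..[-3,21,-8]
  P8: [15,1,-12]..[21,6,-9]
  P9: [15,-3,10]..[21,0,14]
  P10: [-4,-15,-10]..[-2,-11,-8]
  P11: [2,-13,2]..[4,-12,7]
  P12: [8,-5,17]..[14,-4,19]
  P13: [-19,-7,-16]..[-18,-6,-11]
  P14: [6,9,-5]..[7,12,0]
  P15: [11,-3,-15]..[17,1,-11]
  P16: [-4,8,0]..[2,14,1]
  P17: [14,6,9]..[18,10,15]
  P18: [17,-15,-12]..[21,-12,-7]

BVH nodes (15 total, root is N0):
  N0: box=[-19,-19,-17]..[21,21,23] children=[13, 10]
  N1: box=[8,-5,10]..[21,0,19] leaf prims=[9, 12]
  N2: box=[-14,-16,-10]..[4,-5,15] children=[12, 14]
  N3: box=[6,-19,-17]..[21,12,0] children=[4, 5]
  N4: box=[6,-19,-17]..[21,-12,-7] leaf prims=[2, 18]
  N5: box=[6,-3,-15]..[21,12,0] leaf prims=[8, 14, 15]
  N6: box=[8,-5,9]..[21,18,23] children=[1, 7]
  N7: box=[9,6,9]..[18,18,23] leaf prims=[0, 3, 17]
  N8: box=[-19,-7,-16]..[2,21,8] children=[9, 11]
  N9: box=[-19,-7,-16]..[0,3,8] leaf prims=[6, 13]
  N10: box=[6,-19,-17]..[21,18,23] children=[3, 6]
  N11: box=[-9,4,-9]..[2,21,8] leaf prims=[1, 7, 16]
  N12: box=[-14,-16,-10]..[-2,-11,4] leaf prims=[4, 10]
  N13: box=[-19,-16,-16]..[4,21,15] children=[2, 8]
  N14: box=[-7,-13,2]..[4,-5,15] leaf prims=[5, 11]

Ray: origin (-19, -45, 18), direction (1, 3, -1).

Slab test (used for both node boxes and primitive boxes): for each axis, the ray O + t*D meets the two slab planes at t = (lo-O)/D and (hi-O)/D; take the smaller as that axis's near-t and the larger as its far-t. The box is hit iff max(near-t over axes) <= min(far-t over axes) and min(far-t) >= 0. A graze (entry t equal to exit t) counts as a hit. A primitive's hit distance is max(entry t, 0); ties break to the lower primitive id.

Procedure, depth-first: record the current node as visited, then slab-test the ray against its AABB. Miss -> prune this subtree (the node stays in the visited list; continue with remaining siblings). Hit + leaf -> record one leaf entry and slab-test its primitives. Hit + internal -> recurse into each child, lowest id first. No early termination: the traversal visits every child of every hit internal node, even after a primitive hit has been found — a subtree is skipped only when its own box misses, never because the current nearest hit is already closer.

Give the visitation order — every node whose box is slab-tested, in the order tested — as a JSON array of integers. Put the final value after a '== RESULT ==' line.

Traverse from the root:
N0 x:[0,40] y:[26/3,22] z:[-5,35] -> hit [26/3,22], descend [10, 13]
  N10 x:[25,40] y:[26/3,21] z:[-5,35] -> miss, prune
  N13 x:[0,23] y:[29/3,22] z:[3,34] -> hit [29/3,22], descend [2, 8]
    N2 x:[5,23] y:[29/3,40/3] z:[3,28] -> hit [29/3,40/3], descend [12, 14]
      N12 x:[5,17] y:[29/3,34/3] z:[14,28] -> miss, prune
      N14 x:[12,23] y:[32/3,40/3] z:[3,16] -> hit [12,40/3] leaf, test {P5(miss), P11(miss)}
    N8 x:[0,21] y:[38/3,22] z:[10,34] -> hit [38/3,21], descend [9, 11]
      N9 x:[0,19] y:[38/3,16] z:[10,34] -> hit [38/3,16] leaf, test {P6(miss), P13(miss)}
      N11 x:[10,21] y:[49/3,22] z:[10,27] -> hit [49/3,21] leaf, test {P1(miss), P7(miss), P16@t=53/3}

Visited [0, 10, 13, 2, 12, 14, 8, 9, 11]. Tests: 9 box, 3 leaf. Nearest: P16.

== RESULT ==
[0, 10, 13, 2, 12, 14, 8, 9, 11]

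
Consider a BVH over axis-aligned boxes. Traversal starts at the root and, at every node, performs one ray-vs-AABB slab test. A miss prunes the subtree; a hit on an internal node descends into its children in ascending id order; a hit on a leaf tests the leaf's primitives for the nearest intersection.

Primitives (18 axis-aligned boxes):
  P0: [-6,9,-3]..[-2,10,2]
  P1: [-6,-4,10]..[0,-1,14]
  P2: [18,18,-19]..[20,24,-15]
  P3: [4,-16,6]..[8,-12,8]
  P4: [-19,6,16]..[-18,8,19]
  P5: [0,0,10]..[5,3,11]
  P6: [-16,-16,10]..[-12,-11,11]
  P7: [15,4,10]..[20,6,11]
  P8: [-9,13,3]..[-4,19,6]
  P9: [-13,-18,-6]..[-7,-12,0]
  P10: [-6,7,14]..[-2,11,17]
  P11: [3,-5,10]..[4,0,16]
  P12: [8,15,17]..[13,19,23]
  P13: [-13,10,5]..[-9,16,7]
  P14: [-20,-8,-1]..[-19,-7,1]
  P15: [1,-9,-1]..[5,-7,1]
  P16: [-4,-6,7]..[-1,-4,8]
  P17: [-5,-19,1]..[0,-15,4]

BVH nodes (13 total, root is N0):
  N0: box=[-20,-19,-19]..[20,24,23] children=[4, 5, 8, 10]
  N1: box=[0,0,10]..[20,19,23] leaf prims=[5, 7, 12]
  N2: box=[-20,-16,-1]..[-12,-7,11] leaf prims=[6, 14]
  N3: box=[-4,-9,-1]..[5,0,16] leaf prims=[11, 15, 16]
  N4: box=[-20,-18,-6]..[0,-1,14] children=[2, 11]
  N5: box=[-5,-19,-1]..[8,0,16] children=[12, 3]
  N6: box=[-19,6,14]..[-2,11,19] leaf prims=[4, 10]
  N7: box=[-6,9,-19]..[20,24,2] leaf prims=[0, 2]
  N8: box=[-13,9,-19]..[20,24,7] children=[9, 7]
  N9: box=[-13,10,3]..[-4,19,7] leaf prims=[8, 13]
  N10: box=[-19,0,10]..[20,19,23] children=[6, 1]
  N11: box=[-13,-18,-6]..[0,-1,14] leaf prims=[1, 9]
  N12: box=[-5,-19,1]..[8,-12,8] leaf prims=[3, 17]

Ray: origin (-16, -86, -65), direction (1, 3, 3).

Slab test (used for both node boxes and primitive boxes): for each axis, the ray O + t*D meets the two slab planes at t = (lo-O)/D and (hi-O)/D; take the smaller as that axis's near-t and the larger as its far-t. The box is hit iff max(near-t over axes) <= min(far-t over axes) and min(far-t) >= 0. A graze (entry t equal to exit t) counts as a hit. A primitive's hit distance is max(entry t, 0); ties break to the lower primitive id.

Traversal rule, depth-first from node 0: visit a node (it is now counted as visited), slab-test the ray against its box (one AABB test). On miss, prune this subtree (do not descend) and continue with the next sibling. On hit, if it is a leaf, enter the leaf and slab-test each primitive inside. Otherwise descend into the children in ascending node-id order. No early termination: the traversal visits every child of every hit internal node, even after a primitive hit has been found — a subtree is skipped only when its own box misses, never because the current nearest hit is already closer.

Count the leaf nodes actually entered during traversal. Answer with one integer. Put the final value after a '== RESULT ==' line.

Walk:
N0 x:[-4,36] y:[67/3,110/3] z:[46/3,88/3] -> hit [67/3,88/3], descend [4, 5, 8, 10]
  N4 x:[-4,16] y:[68/3,85/3] z:[59/3,79/3] -> miss, prune
  N5 x:[11,24] y:[67/3,86/3] z:[64/3,27] -> hit [67/3,24], descend [3, 12]
    N3 x:[12,21] y:[77/3,86/3] z:[64/3,27] -> miss, prune
    N12 x:[11,24] y:[67/3,74/3] z:[22,73/3] -> hit [67/3,24] leaf, test {P3@t=71/3, P17(miss)}
  N8 x:[3,36] y:[95/3,110/3] z:[46/3,24] -> miss, prune
  N10 x:[-3,36] y:[86/3,35] z:[25,88/3] -> hit [86/3,88/3], descend [1, 6]
    N1 x:[16,36] y:[86/3,35] z:[25,88/3] -> hit [86/3,88/3] leaf, test {P5(miss), P7(miss), P12(miss)}
    N6 x:[-3,14] y:[92/3,97/3] z:[79/3,28] -> miss, prune

Summary -> nodes [0, 4, 5, 3, 12, 8, 10, 1, 6]; box-tests=9; leaf-entries=2; first=P3

== RESULT ==
2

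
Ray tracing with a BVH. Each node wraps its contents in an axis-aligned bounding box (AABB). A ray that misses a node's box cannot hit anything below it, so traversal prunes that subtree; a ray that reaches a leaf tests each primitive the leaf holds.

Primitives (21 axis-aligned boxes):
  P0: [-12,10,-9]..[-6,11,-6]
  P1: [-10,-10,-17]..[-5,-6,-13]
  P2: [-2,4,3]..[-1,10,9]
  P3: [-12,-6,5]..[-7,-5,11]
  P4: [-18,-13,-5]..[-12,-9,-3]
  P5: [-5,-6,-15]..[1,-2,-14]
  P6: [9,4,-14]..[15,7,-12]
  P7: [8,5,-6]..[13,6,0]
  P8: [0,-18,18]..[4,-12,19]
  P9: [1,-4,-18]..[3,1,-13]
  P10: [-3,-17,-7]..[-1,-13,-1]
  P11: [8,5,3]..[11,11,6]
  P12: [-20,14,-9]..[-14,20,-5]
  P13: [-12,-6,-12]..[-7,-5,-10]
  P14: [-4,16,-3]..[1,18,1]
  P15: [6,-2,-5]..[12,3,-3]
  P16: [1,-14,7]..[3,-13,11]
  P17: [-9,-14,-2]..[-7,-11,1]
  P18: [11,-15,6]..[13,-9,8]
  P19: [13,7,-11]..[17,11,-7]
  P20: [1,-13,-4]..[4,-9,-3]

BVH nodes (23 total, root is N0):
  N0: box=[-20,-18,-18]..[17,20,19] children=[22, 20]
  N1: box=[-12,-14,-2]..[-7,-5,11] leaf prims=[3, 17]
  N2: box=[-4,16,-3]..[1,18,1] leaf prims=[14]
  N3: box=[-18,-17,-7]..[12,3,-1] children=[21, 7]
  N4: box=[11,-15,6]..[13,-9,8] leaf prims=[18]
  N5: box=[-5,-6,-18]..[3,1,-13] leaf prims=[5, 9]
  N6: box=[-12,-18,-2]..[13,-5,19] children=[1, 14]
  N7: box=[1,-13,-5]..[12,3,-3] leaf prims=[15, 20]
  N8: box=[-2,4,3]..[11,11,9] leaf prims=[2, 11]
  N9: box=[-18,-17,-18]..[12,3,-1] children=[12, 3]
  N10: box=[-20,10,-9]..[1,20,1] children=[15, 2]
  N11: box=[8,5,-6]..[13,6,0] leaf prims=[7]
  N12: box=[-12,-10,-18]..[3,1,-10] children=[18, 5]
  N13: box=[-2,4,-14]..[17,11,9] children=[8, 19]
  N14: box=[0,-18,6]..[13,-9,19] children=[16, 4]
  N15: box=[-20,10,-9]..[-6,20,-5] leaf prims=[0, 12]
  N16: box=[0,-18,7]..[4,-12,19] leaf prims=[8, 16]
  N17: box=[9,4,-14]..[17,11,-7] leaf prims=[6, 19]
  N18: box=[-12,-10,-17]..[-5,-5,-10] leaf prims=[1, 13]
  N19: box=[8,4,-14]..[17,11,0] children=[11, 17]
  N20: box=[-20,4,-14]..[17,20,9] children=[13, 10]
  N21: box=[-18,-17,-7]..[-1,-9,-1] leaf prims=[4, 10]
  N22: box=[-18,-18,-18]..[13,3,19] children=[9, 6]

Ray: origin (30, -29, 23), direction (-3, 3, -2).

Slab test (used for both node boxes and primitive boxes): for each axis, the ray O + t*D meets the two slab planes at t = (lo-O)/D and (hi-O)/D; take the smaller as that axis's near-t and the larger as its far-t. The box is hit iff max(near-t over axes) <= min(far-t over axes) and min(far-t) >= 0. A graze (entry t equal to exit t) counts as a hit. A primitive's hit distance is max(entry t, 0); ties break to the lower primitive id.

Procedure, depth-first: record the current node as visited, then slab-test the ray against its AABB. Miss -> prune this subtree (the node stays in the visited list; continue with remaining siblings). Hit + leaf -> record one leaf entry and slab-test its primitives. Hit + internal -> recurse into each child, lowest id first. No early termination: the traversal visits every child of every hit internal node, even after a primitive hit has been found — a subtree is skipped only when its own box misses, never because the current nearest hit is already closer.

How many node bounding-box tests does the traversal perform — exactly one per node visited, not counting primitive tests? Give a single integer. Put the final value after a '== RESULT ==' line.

Traverse from the root:
N0 x:[13/3,50/3] y:[11/3,49/3] z:[2,41/2] -> hit [13/3,49/3], descend [20, 22]
  N20 x:[13/3,50/3] y:[11,49/3] z:[7,37/2] -> hit [11,49/3], descend [10, 13]
    N10 x:[29/3,50/3] y:[13,49/3] z:[11,16] -> hit [13,16], descend [2, 15]
      N2 x:[29/3,34/3] y:[15,47/3] z:[11,13] -> miss, prune
      N15 x:[12,50/3] y:[13,49/3] z:[14,16] -> hit [14,16] leaf, test {P0(miss), P12@t=44/3}
    N13 x:[13/3,32/3] y:[11,40/3] z:[7,37/2] -> miss, prune
  N22 x:[17/3,16] y:[11/3,32/3] z:[2,41/2] -> hit [17/3,32/3], descend [6, 9]
    N6 x:[17/3,14] y:[11/3,8] z:[2,25/2] -> hit [17/3,8], descend [1, 14]
      N1 x:[37/3,14] y:[5,8] z:[6,25/2] -> miss, prune
      N14 x:[17/3,10] y:[11/3,20/3] z:[2,17/2] -> hit [17/3,20/3], descend [4, 16]
        N4 x:[17/3,19/3] y:[14/3,20/3] z:[15/2,17/2] -> miss, prune
        N16 x:[26/3,10] y:[11/3,17/3] z:[2,8] -> miss, prune
    N9 x:[6,16] y:[4,32/3] z:[12,41/2] -> miss, prune

Summary -> nodes [0, 20, 10, 2, 15, 13, 22, 6, 1, 14, 4, 16, 9]; box-tests=13; leaf-entries=1; first=P12

== RESULT ==
13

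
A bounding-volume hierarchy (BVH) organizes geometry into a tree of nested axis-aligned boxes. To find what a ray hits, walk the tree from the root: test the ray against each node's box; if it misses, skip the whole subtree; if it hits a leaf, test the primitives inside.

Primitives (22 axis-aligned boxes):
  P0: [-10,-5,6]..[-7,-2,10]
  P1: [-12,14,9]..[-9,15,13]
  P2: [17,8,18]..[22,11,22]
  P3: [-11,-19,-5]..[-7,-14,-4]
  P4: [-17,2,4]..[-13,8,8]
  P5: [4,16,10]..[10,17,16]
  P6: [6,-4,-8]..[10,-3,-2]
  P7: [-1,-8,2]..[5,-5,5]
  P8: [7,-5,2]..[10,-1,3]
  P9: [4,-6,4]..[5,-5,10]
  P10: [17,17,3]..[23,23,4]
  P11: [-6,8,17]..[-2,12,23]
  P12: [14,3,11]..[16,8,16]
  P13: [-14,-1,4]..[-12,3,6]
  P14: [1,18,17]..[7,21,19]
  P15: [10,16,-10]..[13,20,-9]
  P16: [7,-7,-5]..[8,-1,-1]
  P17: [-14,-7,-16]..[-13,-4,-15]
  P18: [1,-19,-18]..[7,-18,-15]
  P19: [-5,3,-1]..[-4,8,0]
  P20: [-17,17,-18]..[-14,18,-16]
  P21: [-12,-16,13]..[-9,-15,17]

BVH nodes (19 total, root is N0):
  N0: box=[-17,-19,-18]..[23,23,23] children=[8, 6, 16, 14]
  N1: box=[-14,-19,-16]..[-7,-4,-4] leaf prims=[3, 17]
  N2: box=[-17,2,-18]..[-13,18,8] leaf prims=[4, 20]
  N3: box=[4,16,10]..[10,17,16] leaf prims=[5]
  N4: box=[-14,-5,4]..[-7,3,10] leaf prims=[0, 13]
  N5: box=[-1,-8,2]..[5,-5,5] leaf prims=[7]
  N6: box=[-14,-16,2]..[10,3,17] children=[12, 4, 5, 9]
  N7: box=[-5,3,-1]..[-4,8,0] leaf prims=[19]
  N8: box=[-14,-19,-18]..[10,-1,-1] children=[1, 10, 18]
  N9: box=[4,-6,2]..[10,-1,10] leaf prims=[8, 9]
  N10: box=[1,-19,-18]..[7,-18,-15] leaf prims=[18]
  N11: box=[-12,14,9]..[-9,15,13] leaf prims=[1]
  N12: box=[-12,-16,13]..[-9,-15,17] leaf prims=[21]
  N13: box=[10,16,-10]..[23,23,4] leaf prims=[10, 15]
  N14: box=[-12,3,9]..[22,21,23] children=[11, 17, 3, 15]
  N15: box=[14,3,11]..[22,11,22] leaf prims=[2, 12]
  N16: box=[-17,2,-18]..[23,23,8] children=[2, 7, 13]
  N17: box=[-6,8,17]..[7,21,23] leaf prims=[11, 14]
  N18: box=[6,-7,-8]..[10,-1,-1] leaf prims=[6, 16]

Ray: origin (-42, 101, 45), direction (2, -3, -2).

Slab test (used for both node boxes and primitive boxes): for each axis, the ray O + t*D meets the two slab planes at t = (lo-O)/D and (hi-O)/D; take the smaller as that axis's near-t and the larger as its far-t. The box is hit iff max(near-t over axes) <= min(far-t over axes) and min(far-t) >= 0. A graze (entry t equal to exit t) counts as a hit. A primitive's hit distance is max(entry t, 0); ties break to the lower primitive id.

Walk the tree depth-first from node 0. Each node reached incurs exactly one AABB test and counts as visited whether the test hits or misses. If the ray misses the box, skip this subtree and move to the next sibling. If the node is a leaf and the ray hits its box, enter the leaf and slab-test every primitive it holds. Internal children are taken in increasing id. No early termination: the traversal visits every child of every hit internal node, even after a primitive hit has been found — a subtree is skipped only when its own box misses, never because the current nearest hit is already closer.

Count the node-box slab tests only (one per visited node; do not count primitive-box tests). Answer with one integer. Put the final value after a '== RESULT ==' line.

Traverse from the root:
N0 x:[25/2,65/2] y:[26,40] z:[11,63/2] -> hit [26,63/2], descend [6, 8, 14, 16]
  N6 x:[14,26] y:[98/3,39] z:[14,43/2] -> miss, prune
  N8 x:[14,26] y:[34,40] z:[23,63/2] -> miss, prune
  N14 x:[15,32] y:[80/3,98/3] z:[11,18] -> miss, prune
  N16 x:[25/2,65/2] y:[26,33] z:[37/2,63/2] -> hit [26,63/2], descend [2, 7, 13]
    N2 x:[25/2,29/2] y:[83/3,33] z:[37/2,63/2] -> miss, prune
    N7 x:[37/2,19] y:[31,98/3] z:[45/2,23] -> miss, prune
    N13 x:[26,65/2] y:[26,85/3] z:[41/2,55/2] -> hit [26,55/2] leaf, test {P10(miss), P15@t=27}

order=[0, 6, 8, 14, 16, 2, 7, 13]  |boxes|=8  |leaves|=1  hit=P15

== RESULT ==
8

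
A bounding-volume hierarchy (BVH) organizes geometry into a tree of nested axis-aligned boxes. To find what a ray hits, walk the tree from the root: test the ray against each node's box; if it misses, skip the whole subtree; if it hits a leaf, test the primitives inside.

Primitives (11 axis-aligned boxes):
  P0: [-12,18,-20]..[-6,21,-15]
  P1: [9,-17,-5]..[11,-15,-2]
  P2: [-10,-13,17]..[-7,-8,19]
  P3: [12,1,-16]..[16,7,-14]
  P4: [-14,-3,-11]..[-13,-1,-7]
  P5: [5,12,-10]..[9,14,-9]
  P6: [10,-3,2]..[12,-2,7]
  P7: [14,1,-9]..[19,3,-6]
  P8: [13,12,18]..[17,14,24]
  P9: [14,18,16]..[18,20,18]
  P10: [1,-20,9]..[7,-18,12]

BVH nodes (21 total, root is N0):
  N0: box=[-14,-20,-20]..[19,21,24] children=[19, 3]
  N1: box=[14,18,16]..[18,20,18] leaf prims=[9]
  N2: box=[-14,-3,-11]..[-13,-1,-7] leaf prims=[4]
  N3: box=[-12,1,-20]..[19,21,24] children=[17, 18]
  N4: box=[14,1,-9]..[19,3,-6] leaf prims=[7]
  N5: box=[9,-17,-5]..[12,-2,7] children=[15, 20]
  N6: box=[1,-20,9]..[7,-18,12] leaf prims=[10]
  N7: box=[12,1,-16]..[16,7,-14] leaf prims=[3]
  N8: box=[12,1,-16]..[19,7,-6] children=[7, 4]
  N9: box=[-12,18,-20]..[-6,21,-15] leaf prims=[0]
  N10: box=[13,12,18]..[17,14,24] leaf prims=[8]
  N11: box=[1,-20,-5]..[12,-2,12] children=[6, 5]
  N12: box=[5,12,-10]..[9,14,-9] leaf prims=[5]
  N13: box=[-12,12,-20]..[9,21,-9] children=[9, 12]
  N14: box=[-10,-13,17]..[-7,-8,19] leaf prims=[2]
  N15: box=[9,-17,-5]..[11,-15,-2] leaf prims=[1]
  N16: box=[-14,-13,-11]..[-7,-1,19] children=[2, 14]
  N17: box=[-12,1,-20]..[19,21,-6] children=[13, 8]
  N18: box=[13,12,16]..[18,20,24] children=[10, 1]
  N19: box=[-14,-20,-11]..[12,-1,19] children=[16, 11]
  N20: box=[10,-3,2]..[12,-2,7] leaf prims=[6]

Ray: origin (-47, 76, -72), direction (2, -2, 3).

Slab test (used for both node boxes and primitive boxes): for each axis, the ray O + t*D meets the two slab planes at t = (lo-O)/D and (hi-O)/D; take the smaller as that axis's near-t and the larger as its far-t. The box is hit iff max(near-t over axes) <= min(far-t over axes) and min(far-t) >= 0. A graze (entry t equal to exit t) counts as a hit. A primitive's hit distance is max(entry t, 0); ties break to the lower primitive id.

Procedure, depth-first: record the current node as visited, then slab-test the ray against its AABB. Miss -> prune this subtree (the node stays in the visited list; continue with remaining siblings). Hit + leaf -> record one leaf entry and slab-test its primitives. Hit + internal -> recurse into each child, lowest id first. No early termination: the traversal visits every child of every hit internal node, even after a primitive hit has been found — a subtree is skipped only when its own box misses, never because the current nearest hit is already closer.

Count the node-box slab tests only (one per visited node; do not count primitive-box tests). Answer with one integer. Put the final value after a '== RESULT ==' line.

Walk:
N0 x:[33/2,33] y:[55/2,48] z:[52/3,32] -> hit [55/2,32], descend [3, 19]
  N3 x:[35/2,33] y:[55/2,75/2] z:[52/3,32] -> hit [55/2,32], descend [17, 18]
    N17 x:[35/2,33] y:[55/2,75/2] z:[52/3,22] -> miss, prune
    N18 x:[30,65/2] y:[28,32] z:[88/3,32] -> hit [30,32], descend [1, 10]
      N1 x:[61/2,65/2] y:[28,29] z:[88/3,30] -> miss, prune
      N10 x:[30,32] y:[31,32] z:[30,32] -> hit [31,32] leaf, test {P8@t=31}
  N19 x:[33/2,59/2] y:[77/2,48] z:[61/3,91/3] -> miss, prune

7 AABB tests over nodes [0, 3, 17, 18, 1, 10, 19]; 1 leaf entered; closest P8.

== RESULT ==
7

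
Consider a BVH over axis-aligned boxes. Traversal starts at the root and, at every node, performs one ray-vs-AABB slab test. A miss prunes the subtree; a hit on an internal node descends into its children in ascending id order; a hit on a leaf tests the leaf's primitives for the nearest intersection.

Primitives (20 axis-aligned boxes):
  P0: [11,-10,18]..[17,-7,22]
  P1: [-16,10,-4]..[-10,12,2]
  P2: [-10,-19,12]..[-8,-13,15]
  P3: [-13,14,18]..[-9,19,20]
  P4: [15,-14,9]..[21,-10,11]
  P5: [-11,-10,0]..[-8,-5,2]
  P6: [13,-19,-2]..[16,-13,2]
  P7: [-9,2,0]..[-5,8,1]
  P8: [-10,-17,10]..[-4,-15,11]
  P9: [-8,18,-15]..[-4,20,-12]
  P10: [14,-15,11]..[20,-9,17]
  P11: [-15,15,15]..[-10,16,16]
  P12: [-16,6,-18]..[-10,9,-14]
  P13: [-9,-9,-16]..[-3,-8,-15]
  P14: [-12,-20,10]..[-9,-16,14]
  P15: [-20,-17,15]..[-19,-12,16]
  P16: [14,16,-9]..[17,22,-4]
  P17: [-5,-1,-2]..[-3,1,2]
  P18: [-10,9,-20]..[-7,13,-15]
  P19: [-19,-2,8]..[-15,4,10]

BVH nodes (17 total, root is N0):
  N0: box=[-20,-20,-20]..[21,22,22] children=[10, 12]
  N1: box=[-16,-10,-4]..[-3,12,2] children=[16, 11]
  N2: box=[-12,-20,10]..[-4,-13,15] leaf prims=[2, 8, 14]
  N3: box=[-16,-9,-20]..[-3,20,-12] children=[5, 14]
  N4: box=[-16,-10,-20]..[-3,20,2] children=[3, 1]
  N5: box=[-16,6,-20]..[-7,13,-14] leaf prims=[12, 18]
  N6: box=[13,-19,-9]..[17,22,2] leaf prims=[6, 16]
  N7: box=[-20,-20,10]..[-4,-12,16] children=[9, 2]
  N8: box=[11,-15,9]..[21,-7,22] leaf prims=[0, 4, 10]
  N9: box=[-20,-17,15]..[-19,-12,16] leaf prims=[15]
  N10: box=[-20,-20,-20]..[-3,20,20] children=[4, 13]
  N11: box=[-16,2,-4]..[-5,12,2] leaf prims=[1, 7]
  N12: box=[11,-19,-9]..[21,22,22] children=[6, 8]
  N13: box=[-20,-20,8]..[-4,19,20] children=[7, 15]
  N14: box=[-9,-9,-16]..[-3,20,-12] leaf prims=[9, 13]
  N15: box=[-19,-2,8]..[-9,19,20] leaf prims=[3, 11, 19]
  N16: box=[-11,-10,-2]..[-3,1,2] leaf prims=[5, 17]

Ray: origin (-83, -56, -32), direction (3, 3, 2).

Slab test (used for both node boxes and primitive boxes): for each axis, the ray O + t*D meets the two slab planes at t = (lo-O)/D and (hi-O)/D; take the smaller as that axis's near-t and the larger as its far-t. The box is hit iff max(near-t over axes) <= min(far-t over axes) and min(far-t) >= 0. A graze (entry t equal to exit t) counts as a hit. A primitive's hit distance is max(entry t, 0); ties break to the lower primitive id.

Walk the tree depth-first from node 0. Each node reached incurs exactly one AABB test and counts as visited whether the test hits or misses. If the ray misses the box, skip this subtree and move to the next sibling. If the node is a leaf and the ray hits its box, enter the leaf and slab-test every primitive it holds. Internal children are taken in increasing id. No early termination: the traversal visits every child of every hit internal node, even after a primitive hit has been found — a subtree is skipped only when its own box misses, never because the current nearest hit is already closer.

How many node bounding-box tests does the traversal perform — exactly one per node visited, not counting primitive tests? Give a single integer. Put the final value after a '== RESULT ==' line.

Trace the traversal:
N0 x:[21,104/3] y:[12,26] z:[6,27] -> hit [21,26], descend [10, 12]
  N10 x:[21,80/3] y:[12,76/3] z:[6,26] -> hit [21,76/3], descend [4, 13]
    N4 x:[67/3,80/3] y:[46/3,76/3] z:[6,17] -> miss, prune
    N13 x:[21,79/3] y:[12,25] z:[20,26] -> hit [21,25], descend [7, 15]
      N7 x:[21,79/3] y:[12,44/3] z:[21,24] -> miss, prune
      N15 x:[64/3,74/3] y:[18,25] z:[20,26] -> hit [64/3,74/3] leaf, test {P3(miss), P11@t=71/3, P19(miss)}
  N12 x:[94/3,104/3] y:[37/3,26] z:[23/2,27] -> miss, prune

Visited [0, 10, 4, 13, 7, 15, 12]. Tests: 7 box, 1 leaf. Nearest: P11.

== RESULT ==
7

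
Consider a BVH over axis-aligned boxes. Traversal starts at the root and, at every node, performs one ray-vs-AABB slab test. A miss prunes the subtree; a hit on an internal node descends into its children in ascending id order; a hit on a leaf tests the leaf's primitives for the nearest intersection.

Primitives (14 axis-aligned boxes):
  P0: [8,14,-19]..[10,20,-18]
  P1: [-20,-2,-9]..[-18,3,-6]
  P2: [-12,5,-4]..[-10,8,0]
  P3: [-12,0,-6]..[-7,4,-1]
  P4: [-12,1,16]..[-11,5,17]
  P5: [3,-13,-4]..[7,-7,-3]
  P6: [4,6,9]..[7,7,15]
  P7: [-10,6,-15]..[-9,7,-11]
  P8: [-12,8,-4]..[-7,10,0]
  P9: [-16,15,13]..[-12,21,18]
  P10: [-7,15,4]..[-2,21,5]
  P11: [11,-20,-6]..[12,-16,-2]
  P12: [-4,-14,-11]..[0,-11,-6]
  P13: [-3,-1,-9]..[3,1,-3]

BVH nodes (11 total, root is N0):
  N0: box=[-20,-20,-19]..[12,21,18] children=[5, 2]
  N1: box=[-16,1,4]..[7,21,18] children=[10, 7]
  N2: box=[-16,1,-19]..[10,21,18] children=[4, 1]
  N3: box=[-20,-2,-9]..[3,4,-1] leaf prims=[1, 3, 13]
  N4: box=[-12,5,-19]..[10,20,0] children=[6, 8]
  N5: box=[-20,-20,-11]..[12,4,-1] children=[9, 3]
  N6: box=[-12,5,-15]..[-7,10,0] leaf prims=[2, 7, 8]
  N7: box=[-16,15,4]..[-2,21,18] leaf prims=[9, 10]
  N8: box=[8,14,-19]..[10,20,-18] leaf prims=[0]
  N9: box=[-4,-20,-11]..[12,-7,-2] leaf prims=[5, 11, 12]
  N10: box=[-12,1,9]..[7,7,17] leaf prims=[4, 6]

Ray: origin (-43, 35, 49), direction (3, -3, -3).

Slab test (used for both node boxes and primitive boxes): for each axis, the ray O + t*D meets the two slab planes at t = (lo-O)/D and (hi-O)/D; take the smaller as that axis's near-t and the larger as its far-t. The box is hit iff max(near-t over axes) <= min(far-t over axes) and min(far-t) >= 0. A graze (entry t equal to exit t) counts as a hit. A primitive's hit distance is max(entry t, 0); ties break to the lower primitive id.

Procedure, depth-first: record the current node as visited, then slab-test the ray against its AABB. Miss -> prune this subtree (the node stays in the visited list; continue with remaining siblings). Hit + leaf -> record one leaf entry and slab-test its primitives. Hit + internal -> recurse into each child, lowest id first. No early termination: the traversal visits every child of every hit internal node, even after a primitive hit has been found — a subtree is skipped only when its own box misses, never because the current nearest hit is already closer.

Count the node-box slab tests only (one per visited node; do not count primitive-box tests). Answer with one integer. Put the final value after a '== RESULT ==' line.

Walk:
N0 x:[23/3,55/3] y:[14/3,55/3] z:[31/3,68/3] -> hit [31/3,55/3], descend [2, 5]
  N2 x:[9,53/3] y:[14/3,34/3] z:[31/3,68/3] -> hit [31/3,34/3], descend [1, 4]
    N1 x:[9,50/3] y:[14/3,34/3] z:[31/3,15] -> hit [31/3,34/3], descend [7, 10]
      N7 x:[9,41/3] y:[14/3,20/3] z:[31/3,15] -> miss, prune
      N10 x:[31/3,50/3] y:[28/3,34/3] z:[32/3,40/3] -> hit [32/3,34/3] leaf, test {P4@t=32/3, P6(miss)}
    N4 x:[31/3,53/3] y:[5,10] z:[49/3,68/3] -> miss, prune
  N5 x:[23/3,55/3] y:[31/3,55/3] z:[50/3,20] -> hit [50/3,55/3], descend [3, 9]
    N3 x:[23/3,46/3] y:[31/3,37/3] z:[50/3,58/3] -> miss, prune
    N9 x:[13,55/3] y:[14,55/3] z:[17,20] -> hit [17,55/3] leaf, test {P5(miss), P11@t=18, P12(miss)}

Visited [0, 2, 1, 7, 10, 4, 5, 3, 9]. Tests: 9 box, 2 leaf. Nearest: P4.

== RESULT ==
9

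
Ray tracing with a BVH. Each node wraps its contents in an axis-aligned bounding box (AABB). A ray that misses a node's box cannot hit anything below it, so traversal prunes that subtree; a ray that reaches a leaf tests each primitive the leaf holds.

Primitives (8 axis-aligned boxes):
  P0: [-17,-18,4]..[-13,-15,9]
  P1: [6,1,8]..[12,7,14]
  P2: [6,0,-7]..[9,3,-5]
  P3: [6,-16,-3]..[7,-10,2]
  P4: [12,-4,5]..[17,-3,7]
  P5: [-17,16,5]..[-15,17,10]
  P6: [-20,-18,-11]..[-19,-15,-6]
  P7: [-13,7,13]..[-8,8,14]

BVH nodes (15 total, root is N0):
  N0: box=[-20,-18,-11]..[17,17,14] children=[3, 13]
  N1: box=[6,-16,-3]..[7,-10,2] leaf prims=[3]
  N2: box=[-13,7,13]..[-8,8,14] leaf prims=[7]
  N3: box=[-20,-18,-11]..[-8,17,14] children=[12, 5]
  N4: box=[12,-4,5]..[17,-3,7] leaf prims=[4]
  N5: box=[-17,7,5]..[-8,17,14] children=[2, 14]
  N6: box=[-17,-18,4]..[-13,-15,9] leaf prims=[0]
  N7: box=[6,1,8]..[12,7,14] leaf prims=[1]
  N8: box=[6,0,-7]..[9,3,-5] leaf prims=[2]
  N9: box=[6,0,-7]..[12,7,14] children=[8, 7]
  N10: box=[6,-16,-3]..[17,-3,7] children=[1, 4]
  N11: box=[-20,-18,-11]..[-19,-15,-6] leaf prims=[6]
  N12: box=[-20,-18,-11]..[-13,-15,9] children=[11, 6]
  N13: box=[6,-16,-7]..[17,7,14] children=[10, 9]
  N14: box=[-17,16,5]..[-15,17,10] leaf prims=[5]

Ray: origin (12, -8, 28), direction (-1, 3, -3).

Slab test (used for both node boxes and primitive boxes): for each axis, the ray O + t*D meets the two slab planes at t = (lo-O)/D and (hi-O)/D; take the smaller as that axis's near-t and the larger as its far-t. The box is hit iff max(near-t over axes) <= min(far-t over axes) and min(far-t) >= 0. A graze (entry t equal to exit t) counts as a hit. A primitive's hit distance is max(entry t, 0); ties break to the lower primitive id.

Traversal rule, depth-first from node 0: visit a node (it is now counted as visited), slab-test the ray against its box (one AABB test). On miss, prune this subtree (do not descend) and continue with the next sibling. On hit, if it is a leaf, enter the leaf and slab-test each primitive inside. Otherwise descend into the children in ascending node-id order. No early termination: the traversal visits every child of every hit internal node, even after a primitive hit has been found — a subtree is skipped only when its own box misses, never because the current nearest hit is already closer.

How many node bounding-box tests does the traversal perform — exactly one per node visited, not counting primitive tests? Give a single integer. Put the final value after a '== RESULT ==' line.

Trace the traversal:
N0 x:[-5,32] y:[-10/3,25/3] z:[14/3,13] -> hit [14/3,25/3], descend [3, 13]
  N3 x:[20,32] y:[-10/3,25/3] z:[14/3,13] -> miss, prune
  N13 x:[-5,6] y:[-8/3,5] z:[14/3,35/3] -> hit [14/3,5], descend [9, 10]
    N9 x:[0,6] y:[8/3,5] z:[14/3,35/3] -> hit [14/3,5], descend [7, 8]
      N7 x:[0,6] y:[3,5] z:[14/3,20/3] -> hit [14/3,5] leaf, test {P1@t=14/3}
      N8 x:[3,6] y:[8/3,11/3] z:[11,35/3] -> miss, prune
    N10 x:[-5,6] y:[-8/3,5/3] z:[7,31/3] -> miss, prune

7 AABB tests over nodes [0, 3, 13, 9, 7, 8, 10]; 1 leaf entered; closest P1.

== RESULT ==
7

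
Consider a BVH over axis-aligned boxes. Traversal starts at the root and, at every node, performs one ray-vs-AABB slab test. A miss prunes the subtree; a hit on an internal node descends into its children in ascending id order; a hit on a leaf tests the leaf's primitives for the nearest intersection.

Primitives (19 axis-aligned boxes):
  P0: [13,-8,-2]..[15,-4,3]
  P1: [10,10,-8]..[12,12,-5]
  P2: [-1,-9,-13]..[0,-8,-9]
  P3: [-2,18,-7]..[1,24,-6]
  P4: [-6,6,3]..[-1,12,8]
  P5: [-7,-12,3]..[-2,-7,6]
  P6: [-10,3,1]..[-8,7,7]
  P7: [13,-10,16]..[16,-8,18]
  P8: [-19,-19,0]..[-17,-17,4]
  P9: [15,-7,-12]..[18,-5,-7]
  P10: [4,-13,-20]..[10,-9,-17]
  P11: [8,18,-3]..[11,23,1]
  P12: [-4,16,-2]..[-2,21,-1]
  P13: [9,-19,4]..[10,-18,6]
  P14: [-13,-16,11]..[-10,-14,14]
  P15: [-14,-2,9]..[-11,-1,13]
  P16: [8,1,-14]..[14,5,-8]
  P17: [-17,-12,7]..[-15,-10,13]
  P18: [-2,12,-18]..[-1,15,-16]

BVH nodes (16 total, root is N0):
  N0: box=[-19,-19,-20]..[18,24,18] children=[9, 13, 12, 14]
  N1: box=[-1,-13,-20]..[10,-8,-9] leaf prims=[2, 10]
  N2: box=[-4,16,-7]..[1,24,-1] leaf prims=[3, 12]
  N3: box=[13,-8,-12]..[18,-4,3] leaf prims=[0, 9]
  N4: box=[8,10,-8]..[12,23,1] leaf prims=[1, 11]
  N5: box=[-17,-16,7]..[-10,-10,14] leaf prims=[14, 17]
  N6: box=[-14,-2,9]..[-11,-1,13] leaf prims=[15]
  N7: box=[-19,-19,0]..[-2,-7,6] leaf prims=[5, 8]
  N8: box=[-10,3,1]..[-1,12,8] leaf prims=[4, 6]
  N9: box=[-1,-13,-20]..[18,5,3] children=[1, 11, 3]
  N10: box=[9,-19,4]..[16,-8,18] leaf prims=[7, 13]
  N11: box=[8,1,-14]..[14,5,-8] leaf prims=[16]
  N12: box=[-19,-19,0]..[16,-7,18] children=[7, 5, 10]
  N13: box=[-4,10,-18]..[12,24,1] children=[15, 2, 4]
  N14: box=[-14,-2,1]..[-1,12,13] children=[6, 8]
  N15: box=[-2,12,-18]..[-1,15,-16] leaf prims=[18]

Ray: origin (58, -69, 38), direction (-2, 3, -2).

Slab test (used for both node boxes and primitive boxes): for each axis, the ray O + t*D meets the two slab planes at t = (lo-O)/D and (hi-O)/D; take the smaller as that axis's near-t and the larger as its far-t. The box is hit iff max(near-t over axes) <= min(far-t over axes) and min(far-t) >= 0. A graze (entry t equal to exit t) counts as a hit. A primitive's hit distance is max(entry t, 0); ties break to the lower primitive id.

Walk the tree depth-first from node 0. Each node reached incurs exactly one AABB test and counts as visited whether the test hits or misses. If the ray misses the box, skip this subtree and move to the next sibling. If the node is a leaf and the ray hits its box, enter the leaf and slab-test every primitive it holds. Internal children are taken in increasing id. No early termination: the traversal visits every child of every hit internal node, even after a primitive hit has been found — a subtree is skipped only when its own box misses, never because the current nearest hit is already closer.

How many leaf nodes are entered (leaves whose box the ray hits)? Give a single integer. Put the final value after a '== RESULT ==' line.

Trace the traversal:
N0 x:[20,77/2] y:[50/3,31] z:[10,29] -> hit [20,29], descend [9, 12, 13, 14]
  N9 x:[20,59/2] y:[56/3,74/3] z:[35/2,29] -> hit [20,74/3], descend [1, 3, 11]
    N1 x:[24,59/2] y:[56/3,61/3] z:[47/2,29] -> miss, prune
    N3 x:[20,45/2] y:[61/3,65/3] z:[35/2,25] -> hit [61/3,65/3] leaf, test {P0(miss), P9(miss)}
    N11 x:[22,25] y:[70/3,74/3] z:[23,26] -> hit [70/3,74/3] leaf, test {P16@t=70/3}
  N12 x:[21,77/2] y:[50/3,62/3] z:[10,19] -> miss, prune
  N13 x:[23,31] y:[79/3,31] z:[37/2,28] -> hit [79/3,28], descend [2, 4, 15]
    N2 x:[57/2,31] y:[85/3,31] z:[39/2,45/2] -> miss, prune
    N4 x:[23,25] y:[79/3,92/3] z:[37/2,23] -> miss, prune
    N15 x:[59/2,30] y:[27,28] z:[27,28] -> miss, prune
  N14 x:[59/2,36] y:[67/3,27] z:[25/2,37/2] -> miss, prune

11 AABB tests over nodes [0, 9, 1, 3, 11, 12, 13, 2, 4, 15, 14]; 2 leaves entered; closest P16.

== RESULT ==
2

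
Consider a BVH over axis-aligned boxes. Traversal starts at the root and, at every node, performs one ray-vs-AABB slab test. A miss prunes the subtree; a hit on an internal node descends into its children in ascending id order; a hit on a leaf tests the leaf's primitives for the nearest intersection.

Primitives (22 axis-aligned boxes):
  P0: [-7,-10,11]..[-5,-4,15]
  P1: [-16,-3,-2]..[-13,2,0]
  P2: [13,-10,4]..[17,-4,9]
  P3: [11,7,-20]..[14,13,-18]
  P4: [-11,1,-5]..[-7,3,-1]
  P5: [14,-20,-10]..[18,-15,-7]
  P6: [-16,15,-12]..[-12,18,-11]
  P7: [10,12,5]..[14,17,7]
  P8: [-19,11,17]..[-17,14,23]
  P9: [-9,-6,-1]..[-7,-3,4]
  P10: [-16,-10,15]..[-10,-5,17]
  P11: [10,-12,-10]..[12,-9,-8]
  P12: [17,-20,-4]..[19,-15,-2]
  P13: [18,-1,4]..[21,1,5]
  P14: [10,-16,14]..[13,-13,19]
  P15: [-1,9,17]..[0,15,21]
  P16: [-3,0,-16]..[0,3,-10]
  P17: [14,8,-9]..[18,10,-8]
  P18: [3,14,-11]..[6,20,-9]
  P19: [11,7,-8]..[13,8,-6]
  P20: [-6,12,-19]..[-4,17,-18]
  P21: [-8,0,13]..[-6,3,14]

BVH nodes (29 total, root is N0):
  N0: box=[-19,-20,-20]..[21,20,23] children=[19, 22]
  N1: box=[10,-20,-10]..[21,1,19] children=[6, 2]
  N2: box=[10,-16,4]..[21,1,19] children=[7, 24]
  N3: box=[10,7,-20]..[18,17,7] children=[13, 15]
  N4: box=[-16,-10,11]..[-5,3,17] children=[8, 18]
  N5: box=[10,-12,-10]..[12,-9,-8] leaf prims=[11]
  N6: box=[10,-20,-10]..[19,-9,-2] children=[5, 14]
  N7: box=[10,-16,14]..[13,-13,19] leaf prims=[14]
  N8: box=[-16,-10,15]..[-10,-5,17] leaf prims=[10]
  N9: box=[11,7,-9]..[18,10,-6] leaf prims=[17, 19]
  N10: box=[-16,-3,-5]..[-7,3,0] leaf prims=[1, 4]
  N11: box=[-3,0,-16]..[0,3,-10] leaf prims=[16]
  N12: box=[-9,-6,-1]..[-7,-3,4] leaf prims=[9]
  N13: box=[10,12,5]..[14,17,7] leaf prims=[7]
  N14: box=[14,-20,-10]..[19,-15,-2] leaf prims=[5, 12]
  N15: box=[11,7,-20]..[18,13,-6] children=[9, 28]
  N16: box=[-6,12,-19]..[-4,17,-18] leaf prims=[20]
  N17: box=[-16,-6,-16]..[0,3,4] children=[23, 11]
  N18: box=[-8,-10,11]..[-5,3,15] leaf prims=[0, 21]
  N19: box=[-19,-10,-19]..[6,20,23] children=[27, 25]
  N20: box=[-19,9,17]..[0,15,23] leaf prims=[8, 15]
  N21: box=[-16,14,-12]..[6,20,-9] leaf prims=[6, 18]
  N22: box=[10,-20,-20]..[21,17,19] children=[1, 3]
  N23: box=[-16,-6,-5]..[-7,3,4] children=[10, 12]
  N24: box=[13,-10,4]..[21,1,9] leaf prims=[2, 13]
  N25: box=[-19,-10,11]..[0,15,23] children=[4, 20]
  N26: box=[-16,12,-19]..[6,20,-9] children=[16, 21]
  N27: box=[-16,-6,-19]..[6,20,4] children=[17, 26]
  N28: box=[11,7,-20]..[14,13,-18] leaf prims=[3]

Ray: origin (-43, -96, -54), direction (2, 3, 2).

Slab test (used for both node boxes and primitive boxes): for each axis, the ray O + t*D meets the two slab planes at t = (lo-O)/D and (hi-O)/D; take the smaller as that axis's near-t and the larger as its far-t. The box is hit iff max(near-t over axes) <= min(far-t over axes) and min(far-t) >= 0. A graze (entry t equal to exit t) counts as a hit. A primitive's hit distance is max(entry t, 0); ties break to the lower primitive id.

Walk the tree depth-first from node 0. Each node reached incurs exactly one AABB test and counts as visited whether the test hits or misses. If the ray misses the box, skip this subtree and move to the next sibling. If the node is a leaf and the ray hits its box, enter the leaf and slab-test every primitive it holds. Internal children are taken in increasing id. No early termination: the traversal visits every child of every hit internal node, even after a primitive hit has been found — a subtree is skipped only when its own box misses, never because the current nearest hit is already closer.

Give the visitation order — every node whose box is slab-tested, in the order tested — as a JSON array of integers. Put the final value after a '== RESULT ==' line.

Trace the traversal:
N0 x:[12,32] y:[76/3,116/3] z:[17,77/2] -> hit [76/3,32], descend [19, 22]
  N19 x:[12,49/2] y:[86/3,116/3] z:[35/2,77/2] -> miss, prune
  N22 x:[53/2,32] y:[76/3,113/3] z:[17,73/2] -> hit [53/2,32], descend [1, 3]
    N1 x:[53/2,32] y:[76/3,97/3] z:[22,73/2] -> hit [53/2,32], descend [2, 6]
      N2 x:[53/2,32] y:[80/3,97/3] z:[29,73/2] -> hit [29,32], descend [7, 24]
        N7 x:[53/2,28] y:[80/3,83/3] z:[34,73/2] -> miss, prune
        N24 x:[28,32] y:[86/3,97/3] z:[29,63/2] -> hit [29,63/2] leaf, test {P2@t=29, P13(miss)}
      N6 x:[53/2,31] y:[76/3,29] z:[22,26] -> miss, prune
    N3 x:[53/2,61/2] y:[103/3,113/3] z:[17,61/2] -> miss, prune

Summary -> nodes [0, 19, 22, 1, 2, 7, 24, 6, 3]; box-tests=9; leaf-entries=1; first=P2

== RESULT ==
[0, 19, 22, 1, 2, 7, 24, 6, 3]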